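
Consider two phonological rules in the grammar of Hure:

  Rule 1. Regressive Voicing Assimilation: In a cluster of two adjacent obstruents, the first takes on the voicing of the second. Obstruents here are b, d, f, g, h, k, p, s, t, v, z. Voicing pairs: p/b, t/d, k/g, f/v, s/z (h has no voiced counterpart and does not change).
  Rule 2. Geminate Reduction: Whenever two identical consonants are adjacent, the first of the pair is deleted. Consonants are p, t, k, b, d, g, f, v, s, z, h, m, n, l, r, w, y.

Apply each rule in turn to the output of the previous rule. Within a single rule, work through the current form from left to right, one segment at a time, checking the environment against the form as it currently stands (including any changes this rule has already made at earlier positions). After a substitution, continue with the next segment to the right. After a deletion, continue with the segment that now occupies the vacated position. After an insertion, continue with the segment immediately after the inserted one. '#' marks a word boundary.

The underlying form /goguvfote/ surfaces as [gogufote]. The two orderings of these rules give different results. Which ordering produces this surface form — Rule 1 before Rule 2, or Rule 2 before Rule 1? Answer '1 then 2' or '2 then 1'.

1 then 2

Order 1 then 2:
  1 Regressive Voicing Assimilation: [goguvfote] → [goguffote]
  2 Geminate Reduction: [goguffote] → [gogufote]
  result: [gogufote]
Order 2 then 1:
  2 Geminate Reduction: no change — [goguvfote]
  1 Regressive Voicing Assimilation: [goguvfote] → [goguffote]
  result: [goguffote]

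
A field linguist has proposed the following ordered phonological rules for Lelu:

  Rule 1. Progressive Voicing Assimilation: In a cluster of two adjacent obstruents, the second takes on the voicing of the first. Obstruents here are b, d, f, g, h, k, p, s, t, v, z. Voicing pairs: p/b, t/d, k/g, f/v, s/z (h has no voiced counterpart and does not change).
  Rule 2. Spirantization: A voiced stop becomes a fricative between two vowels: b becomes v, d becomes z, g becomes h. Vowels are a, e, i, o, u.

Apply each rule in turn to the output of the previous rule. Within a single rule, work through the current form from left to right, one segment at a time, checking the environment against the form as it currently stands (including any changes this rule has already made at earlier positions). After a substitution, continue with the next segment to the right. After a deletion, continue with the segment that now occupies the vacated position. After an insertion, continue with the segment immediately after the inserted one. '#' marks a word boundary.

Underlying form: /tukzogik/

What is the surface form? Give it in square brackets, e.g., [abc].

Rule 1 Progressive Voicing Assimilation: [tukzogik] → [tuksogik]
Rule 2 Spirantization: [tuksogik] → [tuksohik]

[tuksohik]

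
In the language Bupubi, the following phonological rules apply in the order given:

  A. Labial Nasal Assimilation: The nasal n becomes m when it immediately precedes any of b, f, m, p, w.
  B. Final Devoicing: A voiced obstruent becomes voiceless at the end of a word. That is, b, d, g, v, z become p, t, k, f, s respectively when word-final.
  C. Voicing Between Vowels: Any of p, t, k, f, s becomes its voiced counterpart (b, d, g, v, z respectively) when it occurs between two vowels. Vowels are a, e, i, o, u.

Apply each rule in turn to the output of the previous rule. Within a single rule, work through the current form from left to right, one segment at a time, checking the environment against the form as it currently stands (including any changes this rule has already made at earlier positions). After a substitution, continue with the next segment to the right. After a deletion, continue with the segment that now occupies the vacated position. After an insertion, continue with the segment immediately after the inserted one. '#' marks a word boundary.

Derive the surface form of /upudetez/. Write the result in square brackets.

A Labial Nasal Assimilation: no change — [upudetez]
B Final Devoicing: [upudetez] → [upudetes]
C Voicing Between Vowels: [upudetes] → [ubudedes]

[ubudedes]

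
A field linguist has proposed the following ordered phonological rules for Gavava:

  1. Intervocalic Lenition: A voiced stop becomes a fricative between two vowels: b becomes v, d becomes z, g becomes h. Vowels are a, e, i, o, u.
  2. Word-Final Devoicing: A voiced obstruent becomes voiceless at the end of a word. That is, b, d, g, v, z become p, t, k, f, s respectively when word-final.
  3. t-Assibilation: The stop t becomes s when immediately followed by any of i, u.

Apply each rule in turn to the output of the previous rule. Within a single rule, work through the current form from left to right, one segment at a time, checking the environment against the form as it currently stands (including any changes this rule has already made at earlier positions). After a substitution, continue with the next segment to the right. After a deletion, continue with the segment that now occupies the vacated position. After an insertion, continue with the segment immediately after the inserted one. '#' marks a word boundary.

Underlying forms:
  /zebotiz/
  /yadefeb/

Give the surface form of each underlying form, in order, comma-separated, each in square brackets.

[zevosis], [yazefep]

/zebotiz/:
  1 Intervocalic Lenition: [zebotiz] → [zevotiz]
  2 Word-Final Devoicing: [zevotiz] → [zevotis]
  3 t-Assibilation: [zevotis] → [zevosis]
/yadefeb/:
  1 Intervocalic Lenition: [yadefeb] → [yazefeb]
  2 Word-Final Devoicing: [yazefeb] → [yazefep]
  3 t-Assibilation: no change — [yazefep]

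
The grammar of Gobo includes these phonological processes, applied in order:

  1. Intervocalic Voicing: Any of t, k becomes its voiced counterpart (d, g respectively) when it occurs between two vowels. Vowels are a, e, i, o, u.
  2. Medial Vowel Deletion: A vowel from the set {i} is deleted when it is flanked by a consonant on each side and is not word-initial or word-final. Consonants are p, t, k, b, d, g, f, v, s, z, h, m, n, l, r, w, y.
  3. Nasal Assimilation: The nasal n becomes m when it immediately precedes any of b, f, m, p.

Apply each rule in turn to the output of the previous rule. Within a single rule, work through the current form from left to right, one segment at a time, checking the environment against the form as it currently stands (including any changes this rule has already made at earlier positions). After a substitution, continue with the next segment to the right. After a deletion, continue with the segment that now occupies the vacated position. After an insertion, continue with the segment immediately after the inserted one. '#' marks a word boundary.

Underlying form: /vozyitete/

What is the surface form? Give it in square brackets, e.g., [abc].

1 Intervocalic Voicing: [vozyitete] → [vozyidede]
2 Medial Vowel Deletion: [vozyidede] → [vozydede]
3 Nasal Assimilation: no change — [vozydede]

[vozydede]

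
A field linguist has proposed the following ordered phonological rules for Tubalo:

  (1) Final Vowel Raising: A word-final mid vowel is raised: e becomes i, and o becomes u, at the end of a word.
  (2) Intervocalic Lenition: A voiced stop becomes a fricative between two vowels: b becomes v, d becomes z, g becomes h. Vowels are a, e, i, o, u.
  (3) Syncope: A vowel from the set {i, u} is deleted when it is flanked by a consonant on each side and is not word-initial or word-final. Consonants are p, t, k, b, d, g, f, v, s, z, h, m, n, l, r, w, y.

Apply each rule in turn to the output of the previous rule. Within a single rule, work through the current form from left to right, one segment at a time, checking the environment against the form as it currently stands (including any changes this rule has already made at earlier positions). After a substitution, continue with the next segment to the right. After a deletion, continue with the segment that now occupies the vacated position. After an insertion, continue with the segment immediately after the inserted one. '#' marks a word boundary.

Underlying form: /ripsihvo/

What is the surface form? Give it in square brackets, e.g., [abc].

[rpshvu]

(1) Final Vowel Raising: [ripsihvo] → [ripsihvu]
(2) Intervocalic Lenition: no change — [ripsihvu]
(3) Syncope: [ripsihvu] → [rpshvu]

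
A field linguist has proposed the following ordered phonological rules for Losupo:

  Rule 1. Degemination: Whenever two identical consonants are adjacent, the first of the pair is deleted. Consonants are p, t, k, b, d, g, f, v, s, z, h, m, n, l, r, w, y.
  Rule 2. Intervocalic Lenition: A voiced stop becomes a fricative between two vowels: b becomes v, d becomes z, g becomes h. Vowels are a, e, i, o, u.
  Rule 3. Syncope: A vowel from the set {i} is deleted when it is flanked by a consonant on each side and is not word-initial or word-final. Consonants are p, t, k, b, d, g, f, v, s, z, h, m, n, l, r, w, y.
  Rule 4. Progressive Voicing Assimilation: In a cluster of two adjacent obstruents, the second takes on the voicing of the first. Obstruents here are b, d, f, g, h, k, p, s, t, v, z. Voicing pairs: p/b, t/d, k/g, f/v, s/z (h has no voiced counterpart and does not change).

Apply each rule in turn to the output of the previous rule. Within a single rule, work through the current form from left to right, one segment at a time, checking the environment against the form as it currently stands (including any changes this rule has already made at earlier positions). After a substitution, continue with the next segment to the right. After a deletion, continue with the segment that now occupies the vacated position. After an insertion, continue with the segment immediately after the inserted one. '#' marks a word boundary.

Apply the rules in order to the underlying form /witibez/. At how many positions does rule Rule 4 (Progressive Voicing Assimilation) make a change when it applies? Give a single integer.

1

Rule 1 Degemination: no change — [witibez]
Rule 2 Intervocalic Lenition: [witibez] → [witivez]
Rule 3 Syncope: [witivez] → [wtvez]
Rule 4 Progressive Voicing Assimilation: [wtvez] → [wtfez]
Rule Rule 4 changed 1 position(s).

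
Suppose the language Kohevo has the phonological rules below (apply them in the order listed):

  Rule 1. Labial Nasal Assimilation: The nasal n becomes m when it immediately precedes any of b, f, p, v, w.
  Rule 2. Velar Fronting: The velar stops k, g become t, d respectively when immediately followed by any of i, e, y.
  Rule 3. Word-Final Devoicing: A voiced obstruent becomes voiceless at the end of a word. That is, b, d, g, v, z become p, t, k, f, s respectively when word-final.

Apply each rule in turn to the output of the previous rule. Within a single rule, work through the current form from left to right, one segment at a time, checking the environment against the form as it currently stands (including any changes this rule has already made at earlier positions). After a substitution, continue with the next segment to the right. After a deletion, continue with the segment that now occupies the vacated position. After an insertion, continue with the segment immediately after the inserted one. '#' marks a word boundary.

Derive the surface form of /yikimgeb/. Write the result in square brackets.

[yitimdep]

Rule 1 Labial Nasal Assimilation: no change — [yikimgeb]
Rule 2 Velar Fronting: [yikimgeb] → [yitimdeb]
Rule 3 Word-Final Devoicing: [yitimdeb] → [yitimdep]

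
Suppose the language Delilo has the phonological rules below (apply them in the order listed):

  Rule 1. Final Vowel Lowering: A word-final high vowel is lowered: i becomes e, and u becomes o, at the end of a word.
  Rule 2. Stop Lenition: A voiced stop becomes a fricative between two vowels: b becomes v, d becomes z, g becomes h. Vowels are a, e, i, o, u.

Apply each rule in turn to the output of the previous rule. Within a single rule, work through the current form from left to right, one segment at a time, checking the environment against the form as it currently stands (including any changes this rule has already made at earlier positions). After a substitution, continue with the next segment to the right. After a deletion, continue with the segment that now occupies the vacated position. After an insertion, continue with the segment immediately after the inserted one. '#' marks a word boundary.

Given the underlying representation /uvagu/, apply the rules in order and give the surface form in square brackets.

Rule 1 Final Vowel Lowering: [uvagu] → [uvago]
Rule 2 Stop Lenition: [uvago] → [uvaho]

[uvaho]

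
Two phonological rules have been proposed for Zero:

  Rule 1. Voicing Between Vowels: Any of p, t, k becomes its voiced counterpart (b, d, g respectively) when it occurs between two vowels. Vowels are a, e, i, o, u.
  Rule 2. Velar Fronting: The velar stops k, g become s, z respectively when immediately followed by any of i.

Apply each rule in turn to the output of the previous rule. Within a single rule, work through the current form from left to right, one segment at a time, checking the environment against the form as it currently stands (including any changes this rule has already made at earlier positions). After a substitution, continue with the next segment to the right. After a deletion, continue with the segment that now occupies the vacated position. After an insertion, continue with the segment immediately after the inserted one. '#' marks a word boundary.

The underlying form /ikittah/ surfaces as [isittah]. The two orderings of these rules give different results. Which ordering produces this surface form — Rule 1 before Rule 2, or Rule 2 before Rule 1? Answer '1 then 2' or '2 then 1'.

2 then 1

Order 1 then 2:
  1 Voicing Between Vowels: [ikittah] → [igittah]
  2 Velar Fronting: [igittah] → [izittah]
  result: [izittah]
Order 2 then 1:
  2 Velar Fronting: [ikittah] → [isittah]
  1 Voicing Between Vowels: no change — [isittah]
  result: [isittah]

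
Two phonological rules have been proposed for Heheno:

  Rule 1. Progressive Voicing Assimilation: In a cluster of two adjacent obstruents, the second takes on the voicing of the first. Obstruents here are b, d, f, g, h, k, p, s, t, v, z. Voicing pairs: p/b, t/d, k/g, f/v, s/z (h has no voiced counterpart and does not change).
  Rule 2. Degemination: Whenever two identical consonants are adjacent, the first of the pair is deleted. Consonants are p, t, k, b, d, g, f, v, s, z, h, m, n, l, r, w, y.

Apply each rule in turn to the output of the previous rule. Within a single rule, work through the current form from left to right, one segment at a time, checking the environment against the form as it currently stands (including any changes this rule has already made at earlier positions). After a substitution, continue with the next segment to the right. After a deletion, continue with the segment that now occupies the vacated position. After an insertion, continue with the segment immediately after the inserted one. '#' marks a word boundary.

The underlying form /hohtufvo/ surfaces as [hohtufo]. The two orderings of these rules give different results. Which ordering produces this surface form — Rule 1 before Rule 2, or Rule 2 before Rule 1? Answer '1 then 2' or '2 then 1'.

1 then 2

Order 1 then 2:
  1 Progressive Voicing Assimilation: [hohtufvo] → [hohtuffo]
  2 Degemination: [hohtuffo] → [hohtufo]
  result: [hohtufo]
Order 2 then 1:
  2 Degemination: no change — [hohtufvo]
  1 Progressive Voicing Assimilation: [hohtufvo] → [hohtuffo]
  result: [hohtuffo]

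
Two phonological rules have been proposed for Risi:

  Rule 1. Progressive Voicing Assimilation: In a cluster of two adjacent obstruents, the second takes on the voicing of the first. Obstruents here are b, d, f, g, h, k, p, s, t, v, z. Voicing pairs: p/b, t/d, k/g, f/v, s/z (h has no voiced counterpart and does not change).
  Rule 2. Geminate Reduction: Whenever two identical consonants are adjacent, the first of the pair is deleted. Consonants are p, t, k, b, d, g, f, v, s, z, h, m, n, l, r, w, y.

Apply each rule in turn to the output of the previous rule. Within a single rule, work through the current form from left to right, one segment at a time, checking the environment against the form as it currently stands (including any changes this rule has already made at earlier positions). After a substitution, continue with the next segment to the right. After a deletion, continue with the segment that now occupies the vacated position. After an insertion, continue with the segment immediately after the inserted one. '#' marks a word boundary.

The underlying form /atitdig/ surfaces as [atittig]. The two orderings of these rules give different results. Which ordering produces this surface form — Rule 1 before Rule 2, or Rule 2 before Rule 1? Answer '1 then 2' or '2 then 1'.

Order 1 then 2:
  1 Progressive Voicing Assimilation: [atitdig] → [atittig]
  2 Geminate Reduction: [atittig] → [atitig]
  result: [atitig]
Order 2 then 1:
  2 Geminate Reduction: no change — [atitdig]
  1 Progressive Voicing Assimilation: [atitdig] → [atittig]
  result: [atittig]

2 then 1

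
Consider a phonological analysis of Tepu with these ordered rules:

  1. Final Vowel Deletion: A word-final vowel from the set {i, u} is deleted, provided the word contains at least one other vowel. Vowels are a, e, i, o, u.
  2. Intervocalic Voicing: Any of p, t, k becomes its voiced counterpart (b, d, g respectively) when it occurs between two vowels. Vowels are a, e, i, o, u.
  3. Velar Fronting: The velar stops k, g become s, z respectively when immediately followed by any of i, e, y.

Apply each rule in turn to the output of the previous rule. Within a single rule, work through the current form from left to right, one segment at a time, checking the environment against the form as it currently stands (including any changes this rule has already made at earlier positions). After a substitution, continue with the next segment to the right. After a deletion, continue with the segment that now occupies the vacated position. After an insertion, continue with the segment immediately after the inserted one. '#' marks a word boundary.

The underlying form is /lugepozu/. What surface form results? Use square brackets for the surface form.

[luzeboz]

1 Final Vowel Deletion: [lugepozu] → [lugepoz]
2 Intervocalic Voicing: [lugepoz] → [lugeboz]
3 Velar Fronting: [lugeboz] → [luzeboz]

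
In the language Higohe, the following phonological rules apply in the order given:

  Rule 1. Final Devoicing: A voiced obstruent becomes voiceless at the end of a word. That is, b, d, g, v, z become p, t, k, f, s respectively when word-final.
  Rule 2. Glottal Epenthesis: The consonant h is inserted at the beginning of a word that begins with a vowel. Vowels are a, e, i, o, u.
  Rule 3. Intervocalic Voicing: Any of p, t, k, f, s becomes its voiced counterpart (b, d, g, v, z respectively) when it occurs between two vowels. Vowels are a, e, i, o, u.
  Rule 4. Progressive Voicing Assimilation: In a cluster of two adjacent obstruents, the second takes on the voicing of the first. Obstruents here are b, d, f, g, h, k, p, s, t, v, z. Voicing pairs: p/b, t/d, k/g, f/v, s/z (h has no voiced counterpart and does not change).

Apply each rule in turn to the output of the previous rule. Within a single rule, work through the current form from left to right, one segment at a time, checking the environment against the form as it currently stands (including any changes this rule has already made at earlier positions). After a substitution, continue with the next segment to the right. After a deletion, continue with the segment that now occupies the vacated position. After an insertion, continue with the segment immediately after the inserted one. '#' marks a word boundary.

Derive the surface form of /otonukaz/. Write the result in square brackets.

Rule 1 Final Devoicing: [otonukaz] → [otonukas]
Rule 2 Glottal Epenthesis: [otonukas] → [hotonukas]
Rule 3 Intervocalic Voicing: [hotonukas] → [hodonugas]
Rule 4 Progressive Voicing Assimilation: no change — [hodonugas]

[hodonugas]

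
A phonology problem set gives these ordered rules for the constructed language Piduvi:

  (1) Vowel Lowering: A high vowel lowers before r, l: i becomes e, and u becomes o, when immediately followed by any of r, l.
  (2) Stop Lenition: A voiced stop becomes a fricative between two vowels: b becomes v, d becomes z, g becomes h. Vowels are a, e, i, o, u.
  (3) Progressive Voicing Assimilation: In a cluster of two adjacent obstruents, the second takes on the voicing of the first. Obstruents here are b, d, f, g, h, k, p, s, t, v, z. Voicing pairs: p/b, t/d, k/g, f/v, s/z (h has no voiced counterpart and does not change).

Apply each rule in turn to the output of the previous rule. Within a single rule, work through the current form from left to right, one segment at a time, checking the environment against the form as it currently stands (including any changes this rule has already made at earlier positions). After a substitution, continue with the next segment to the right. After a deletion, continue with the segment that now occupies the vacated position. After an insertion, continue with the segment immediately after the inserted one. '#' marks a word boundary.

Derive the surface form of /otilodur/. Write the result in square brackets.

[otelozor]

(1) Vowel Lowering: [otilodur] → [otelodor]
(2) Stop Lenition: [otelodor] → [otelozor]
(3) Progressive Voicing Assimilation: no change — [otelozor]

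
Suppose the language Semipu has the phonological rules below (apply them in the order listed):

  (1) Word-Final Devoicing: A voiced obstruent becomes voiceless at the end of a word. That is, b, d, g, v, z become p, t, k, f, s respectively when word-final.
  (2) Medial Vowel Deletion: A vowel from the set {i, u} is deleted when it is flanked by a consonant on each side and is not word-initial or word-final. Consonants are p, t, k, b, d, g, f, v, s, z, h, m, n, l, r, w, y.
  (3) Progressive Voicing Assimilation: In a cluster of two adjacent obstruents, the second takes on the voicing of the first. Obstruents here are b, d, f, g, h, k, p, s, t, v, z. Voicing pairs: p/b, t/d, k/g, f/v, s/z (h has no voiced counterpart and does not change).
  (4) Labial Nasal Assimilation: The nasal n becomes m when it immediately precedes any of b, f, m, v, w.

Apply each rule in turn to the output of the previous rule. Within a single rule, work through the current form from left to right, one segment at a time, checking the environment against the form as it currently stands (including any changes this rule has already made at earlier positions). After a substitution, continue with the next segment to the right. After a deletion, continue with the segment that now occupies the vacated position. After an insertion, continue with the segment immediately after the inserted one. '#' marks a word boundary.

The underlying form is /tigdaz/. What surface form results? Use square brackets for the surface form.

(1) Word-Final Devoicing: [tigdaz] → [tigdas]
(2) Medial Vowel Deletion: [tigdas] → [tgdas]
(3) Progressive Voicing Assimilation: [tgdas] → [tktas]
(4) Labial Nasal Assimilation: no change — [tktas]

[tktas]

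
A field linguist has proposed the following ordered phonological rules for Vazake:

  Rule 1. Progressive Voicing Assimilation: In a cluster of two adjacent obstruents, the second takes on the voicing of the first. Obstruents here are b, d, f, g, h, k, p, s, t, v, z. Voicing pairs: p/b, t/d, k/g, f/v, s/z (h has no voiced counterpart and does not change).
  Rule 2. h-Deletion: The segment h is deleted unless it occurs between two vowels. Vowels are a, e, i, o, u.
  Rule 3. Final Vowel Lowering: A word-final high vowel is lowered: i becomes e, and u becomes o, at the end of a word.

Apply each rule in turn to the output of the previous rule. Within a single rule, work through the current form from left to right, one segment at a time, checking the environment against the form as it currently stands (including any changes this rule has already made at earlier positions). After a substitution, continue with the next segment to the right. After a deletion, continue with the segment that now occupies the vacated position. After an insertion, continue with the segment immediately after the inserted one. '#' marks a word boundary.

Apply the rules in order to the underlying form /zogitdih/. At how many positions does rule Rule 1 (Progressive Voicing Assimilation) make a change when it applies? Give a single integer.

1

Rule 1 Progressive Voicing Assimilation: [zogitdih] → [zogittih]
Rule 2 h-Deletion: [zogittih] → [zogitti]
Rule 3 Final Vowel Lowering: [zogitti] → [zogitte]
Rule Rule 1 changed 1 position(s).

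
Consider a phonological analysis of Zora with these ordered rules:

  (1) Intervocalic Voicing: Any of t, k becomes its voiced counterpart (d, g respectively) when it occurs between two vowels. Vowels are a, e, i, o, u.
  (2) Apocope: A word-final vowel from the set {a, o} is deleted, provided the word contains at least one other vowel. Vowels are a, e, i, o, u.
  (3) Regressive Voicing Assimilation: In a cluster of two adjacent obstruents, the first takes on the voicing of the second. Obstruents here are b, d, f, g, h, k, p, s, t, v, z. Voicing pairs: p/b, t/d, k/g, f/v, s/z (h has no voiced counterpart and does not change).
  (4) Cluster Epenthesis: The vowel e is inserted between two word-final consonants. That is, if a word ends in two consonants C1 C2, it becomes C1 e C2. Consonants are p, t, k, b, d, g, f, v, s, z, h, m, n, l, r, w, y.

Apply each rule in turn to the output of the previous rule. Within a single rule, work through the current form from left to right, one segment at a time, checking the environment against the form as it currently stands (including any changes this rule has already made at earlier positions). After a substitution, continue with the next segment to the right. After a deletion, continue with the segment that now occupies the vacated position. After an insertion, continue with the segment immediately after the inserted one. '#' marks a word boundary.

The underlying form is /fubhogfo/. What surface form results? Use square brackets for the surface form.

[fuphokef]

(1) Intervocalic Voicing: no change — [fubhogfo]
(2) Apocope: [fubhogfo] → [fubhogf]
(3) Regressive Voicing Assimilation: [fubhogf] → [fuphokf]
(4) Cluster Epenthesis: [fuphokf] → [fuphokef]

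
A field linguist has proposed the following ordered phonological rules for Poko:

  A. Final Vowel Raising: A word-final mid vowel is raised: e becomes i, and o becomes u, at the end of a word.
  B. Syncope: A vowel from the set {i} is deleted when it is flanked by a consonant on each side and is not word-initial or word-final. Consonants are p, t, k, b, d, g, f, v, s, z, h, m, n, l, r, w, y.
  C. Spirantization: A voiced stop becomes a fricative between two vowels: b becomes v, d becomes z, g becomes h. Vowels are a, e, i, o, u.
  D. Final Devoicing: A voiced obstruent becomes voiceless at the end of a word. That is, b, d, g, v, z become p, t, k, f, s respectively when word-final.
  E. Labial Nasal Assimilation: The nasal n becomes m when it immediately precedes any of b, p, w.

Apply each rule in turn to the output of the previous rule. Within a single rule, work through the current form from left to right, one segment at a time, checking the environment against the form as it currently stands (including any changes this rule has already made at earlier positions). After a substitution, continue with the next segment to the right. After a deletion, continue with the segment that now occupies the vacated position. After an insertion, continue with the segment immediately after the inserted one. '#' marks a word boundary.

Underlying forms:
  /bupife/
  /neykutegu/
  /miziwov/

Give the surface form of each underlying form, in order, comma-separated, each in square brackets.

[bupfi], [neykutehu], [mzwof]

/bupife/:
  A Final Vowel Raising: [bupife] → [bupifi]
  B Syncope: [bupifi] → [bupfi]
  C Spirantization: no change — [bupfi]
  D Final Devoicing: no change — [bupfi]
  E Labial Nasal Assimilation: no change — [bupfi]
/neykutegu/:
  A Final Vowel Raising: no change — [neykutegu]
  B Syncope: no change — [neykutegu]
  C Spirantization: [neykutegu] → [neykutehu]
  D Final Devoicing: no change — [neykutehu]
  E Labial Nasal Assimilation: no change — [neykutehu]
/miziwov/:
  A Final Vowel Raising: no change — [miziwov]
  B Syncope: [miziwov] → [mzwov]
  C Spirantization: no change — [mzwov]
  D Final Devoicing: [mzwov] → [mzwof]
  E Labial Nasal Assimilation: no change — [mzwof]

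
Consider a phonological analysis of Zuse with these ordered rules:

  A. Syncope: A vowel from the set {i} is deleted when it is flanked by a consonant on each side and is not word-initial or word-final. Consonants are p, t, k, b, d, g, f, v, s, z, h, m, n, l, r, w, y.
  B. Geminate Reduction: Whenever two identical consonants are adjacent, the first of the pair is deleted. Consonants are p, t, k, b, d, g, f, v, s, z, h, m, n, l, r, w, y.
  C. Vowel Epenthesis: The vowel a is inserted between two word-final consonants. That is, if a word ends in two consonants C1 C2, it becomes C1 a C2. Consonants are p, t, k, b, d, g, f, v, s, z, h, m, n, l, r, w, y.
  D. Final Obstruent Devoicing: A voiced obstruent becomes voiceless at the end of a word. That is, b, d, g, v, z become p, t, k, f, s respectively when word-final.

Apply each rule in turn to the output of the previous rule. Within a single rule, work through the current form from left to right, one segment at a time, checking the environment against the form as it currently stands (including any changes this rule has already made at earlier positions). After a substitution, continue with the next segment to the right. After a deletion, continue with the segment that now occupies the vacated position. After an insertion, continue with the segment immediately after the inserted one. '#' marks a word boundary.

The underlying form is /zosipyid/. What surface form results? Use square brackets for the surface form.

A Syncope: [zosipyid] → [zospyd]
B Geminate Reduction: no change — [zospyd]
C Vowel Epenthesis: [zospyd] → [zospyad]
D Final Obstruent Devoicing: [zospyad] → [zospyat]

[zospyat]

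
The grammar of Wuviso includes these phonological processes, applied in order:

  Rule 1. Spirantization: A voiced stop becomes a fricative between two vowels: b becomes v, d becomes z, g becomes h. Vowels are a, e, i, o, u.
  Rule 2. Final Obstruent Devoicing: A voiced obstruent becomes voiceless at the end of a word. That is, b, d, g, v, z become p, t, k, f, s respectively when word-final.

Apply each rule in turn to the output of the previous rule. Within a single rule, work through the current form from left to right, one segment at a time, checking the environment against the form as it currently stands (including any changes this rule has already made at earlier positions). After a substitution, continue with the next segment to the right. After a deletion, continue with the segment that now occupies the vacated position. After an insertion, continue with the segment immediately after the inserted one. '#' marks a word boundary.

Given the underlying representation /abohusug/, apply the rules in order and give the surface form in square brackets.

[avohusuk]

Rule 1 Spirantization: [abohusug] → [avohusug]
Rule 2 Final Obstruent Devoicing: [avohusug] → [avohusuk]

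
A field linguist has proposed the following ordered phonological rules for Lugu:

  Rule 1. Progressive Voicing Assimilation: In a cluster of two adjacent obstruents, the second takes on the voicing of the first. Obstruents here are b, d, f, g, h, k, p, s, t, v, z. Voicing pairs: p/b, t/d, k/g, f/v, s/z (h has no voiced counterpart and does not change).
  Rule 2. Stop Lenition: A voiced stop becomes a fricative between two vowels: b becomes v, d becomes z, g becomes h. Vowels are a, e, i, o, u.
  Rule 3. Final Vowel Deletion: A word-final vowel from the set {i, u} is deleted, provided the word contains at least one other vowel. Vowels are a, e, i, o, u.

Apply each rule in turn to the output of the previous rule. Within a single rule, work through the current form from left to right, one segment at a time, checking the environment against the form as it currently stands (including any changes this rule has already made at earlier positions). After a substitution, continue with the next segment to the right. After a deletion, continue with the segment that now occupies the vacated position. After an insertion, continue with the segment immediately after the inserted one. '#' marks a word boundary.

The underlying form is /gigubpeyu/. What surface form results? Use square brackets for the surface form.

Rule 1 Progressive Voicing Assimilation: [gigubpeyu] → [gigubbeyu]
Rule 2 Stop Lenition: [gigubbeyu] → [gihubbeyu]
Rule 3 Final Vowel Deletion: [gihubbeyu] → [gihubbey]

[gihubbey]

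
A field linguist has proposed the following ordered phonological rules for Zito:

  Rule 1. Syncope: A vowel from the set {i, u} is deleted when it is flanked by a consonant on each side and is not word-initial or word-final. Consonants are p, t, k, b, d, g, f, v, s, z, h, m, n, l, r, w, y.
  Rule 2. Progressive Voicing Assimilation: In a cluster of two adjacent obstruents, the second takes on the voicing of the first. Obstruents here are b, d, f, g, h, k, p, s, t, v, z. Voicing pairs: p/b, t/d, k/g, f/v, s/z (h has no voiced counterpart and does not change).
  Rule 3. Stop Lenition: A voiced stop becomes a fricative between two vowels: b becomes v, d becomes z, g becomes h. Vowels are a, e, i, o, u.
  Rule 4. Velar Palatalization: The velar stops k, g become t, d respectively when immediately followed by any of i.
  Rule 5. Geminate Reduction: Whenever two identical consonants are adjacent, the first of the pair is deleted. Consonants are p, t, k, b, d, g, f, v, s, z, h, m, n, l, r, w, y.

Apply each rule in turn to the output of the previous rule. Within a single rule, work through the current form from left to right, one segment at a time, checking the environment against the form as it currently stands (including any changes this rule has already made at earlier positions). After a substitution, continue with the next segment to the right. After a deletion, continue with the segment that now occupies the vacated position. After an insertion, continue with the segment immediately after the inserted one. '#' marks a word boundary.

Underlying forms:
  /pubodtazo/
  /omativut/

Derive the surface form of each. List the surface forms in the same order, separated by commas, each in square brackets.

[podazo], [omatft]

/pubodtazo/:
  Rule 1 Syncope: [pubodtazo] → [pbodtazo]
  Rule 2 Progressive Voicing Assimilation: [pbodtazo] → [ppoddazo]
  Rule 3 Stop Lenition: no change — [ppoddazo]
  Rule 4 Velar Palatalization: no change — [ppoddazo]
  Rule 5 Geminate Reduction: [ppoddazo] → [podazo]
/omativut/:
  Rule 1 Syncope: [omativut] → [omatvt]
  Rule 2 Progressive Voicing Assimilation: [omatvt] → [omatft]
  Rule 3 Stop Lenition: no change — [omatft]
  Rule 4 Velar Palatalization: no change — [omatft]
  Rule 5 Geminate Reduction: no change — [omatft]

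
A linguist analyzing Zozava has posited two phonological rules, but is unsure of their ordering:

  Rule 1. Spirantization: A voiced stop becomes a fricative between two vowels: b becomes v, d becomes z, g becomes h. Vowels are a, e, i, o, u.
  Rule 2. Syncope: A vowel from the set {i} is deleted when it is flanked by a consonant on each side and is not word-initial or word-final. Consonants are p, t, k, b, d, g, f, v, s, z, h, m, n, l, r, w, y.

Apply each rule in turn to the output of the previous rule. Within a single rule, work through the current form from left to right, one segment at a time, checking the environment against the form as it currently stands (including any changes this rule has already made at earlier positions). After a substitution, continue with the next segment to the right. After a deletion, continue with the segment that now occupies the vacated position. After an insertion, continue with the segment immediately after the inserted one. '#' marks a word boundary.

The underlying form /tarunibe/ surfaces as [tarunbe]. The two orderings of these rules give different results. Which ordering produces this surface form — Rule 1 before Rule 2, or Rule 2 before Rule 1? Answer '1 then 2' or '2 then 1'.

2 then 1

Order 1 then 2:
  1 Spirantization: [tarunibe] → [tarunive]
  2 Syncope: [tarunive] → [tarunve]
  result: [tarunve]
Order 2 then 1:
  2 Syncope: [tarunibe] → [tarunbe]
  1 Spirantization: no change — [tarunbe]
  result: [tarunbe]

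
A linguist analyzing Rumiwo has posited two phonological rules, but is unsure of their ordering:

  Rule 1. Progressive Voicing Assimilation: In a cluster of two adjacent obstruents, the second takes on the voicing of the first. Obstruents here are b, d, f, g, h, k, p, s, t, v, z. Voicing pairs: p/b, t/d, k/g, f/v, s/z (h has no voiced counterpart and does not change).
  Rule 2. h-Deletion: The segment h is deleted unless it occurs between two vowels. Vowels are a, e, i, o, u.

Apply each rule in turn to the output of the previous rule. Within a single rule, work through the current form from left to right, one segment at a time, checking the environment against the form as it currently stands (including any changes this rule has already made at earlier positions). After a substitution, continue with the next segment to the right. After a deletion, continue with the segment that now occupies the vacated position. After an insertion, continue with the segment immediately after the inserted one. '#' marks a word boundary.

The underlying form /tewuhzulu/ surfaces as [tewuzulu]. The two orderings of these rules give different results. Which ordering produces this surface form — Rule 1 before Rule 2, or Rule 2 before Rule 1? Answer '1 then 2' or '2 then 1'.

2 then 1

Order 1 then 2:
  1 Progressive Voicing Assimilation: [tewuhzulu] → [tewuhsulu]
  2 h-Deletion: [tewuhsulu] → [tewusulu]
  result: [tewusulu]
Order 2 then 1:
  2 h-Deletion: [tewuhzulu] → [tewuzulu]
  1 Progressive Voicing Assimilation: no change — [tewuzulu]
  result: [tewuzulu]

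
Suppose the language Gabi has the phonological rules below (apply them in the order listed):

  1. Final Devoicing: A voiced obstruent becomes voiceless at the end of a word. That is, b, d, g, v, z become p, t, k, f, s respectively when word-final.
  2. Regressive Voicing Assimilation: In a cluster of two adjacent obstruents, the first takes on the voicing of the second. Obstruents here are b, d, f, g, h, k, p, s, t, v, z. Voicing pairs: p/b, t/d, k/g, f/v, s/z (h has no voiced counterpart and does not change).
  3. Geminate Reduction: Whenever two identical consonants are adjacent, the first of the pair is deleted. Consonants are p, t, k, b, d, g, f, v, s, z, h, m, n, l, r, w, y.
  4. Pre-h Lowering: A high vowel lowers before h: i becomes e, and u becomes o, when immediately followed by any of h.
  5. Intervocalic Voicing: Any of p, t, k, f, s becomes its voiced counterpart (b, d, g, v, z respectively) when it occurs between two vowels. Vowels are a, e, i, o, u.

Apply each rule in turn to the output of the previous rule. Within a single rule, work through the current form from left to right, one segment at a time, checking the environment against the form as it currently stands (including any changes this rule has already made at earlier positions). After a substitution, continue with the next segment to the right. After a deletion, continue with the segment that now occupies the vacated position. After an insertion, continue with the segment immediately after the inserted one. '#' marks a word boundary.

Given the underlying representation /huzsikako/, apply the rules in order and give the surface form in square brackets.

1 Final Devoicing: no change — [huzsikako]
2 Regressive Voicing Assimilation: [huzsikako] → [hussikako]
3 Geminate Reduction: [hussikako] → [husikako]
4 Pre-h Lowering: no change — [husikako]
5 Intervocalic Voicing: [husikako] → [huzigago]

[huzigago]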